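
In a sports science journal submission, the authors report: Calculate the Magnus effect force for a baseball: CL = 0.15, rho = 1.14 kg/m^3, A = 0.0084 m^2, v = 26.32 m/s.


FM = 0.5 * CL * rho * A * v^2
FM = 0.5 * 0.15 * 1.14 * 0.0084 * 26.32^2
v^2 = 692.7424
FM = 0.5 * 0.15 * 1.14 * 0.0084 * 692.7424 = 0.4975 N

0.4975 N


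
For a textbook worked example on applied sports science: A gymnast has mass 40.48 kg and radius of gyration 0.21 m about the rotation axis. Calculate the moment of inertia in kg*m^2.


I = m * k^2
I = 40.48 * 0.21^2
I = 40.48 * 0.0441 = 1.7852 kg*m^2

1.7852 kg*m^2


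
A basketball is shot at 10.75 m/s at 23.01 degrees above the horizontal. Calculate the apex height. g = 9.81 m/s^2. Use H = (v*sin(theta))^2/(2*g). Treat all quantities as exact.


H = (v*sin(theta))^2 / (2*g)
vy = v*sin(theta) = 10.75 * sin(23.01 deg) = 4.2021 m/s
H = vy^2 / (2*g) = 17.6575 / (2*9.81)
H = 17.6575 / 19.62 = 0.9 m

0.9 m


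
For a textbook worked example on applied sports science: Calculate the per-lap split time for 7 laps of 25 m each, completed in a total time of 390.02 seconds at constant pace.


Split time = total_time / n_laps = 390.02 / 7
Split time = 55.7171 s per lap

55.7171 s


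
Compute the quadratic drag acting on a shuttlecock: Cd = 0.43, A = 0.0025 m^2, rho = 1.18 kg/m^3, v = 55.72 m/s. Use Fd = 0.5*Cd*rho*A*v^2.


Fd = 0.5 * Cd * rho * A * v^2
Fd = 0.5 * 0.43 * 1.18 * 0.0025 * 55.72^2
v^2 = 3104.7184
Fd = 0.5 * 0.43 * 1.18 * 0.0025 * 3104.7184 = 1.9692 N

1.9692 N


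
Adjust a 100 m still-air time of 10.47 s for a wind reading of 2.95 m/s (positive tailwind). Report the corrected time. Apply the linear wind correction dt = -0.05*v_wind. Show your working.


dt = -0.05 * v_wind = -0.05 * 2.95 = -0.1475 s
t_corrected = t_still + dt = 10.47 + (-0.1475)
t_corrected = 10.3225 s

10.3225 s


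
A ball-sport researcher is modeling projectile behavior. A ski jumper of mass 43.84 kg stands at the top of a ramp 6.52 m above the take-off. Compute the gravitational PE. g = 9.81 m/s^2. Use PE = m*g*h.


PE = m * g * h
PE = 43.84 * 9.81 * 6.52
PE = 430.0704 * 6.52 = 2804.059 J

2804.059 J


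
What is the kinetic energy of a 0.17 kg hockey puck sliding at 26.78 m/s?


KE = 0.5 * m * v^2
KE = 0.5 * 0.17 * 26.78^2
KE = 0.5 * 0.17 * 717.1684 = 60.9593 J

60.9593 J


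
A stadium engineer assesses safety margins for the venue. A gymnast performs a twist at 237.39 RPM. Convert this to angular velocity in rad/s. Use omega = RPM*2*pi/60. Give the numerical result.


omega = RPM * 2 * pi / 60
omega = 237.39 * 2 * 3.14159 / 60
omega = 1491.5654 / 60 = 24.8594 rad/s

24.8594 rad/s


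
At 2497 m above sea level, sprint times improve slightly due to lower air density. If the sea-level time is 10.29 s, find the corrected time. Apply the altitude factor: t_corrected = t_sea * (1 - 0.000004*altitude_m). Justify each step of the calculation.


Correction factor = 1 - 0.000004 * 2497 = 0.990012
t_corrected = t_sea * factor = 10.29 * 0.990012
t_corrected = 10.1872 s

10.1872 s


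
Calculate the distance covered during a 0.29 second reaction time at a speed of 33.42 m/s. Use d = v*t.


d = v * t
d = 33.42 * 0.29
d = 9.6918 m

9.6918 m


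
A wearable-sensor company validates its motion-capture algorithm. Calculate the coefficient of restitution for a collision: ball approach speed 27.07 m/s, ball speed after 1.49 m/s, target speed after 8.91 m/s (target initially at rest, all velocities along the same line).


e = (v2_after - v1_after) / (v1_before - v2_before)
Numerator = 8.91 - 1.49 = 7.42
Denominator = 27.07 - 0 = 27.07
e = 7.42 / 27.07 = 0.2741

0.2741


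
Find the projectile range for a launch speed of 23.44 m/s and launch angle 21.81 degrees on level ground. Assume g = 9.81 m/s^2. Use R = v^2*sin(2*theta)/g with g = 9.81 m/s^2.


R = v^2 * sin(2*theta) / g
Convert angle to radians: theta = 21.81 deg = 0.3807 rad
sin(2*theta) = sin(0.7613) = 0.6899
R = 23.44^2 * 0.6899 / 9.81
R = 549.4336 * 0.6899 / 9.81 = 38.638 m

38.638 m


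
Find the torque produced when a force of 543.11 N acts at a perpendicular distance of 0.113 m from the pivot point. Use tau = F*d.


tau = F * d
tau = 543.11 * 0.113
tau = 61.3714 N*m

61.3714 N*m


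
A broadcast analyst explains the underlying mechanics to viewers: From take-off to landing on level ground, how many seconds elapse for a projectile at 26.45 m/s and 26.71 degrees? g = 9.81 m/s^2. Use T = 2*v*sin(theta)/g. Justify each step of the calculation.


T = 2*v*sin(theta)/g
sin(theta) = sin(26.71 deg) = 0.4495
T = 2*26.45*0.4495 / 9.81
T = 23.7772 / 9.81 = 2.4238 s

2.4238 s


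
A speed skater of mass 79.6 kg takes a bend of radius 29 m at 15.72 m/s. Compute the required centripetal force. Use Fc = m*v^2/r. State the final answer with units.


Fc = m * v^2 / r
v^2 = 15.72^2 = 247.1184
Fc = 79.6 * 247.1184 / 29
Fc = 19670.6246 / 29 = 678.2974 N

678.2974 N


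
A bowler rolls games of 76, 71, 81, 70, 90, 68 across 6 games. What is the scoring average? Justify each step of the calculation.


Average = sum / n
Sum = 456
Average = 456 / 6 = 76

76


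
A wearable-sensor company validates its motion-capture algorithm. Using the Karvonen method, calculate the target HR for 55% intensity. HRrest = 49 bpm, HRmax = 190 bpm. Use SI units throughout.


Target = HRrest + pct*(HRmax - HRrest)
Heart rate reserve = HRmax - HRrest = 190 - 49 = 141 bpm
Fraction = 55% = 0.55
Target = 49 + 0.55 * 141
Target = 49 + 77.55 = 126.55 bpm

126.55 bpm


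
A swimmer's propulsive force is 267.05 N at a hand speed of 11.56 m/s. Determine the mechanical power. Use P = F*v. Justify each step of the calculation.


P = F * v
P = 267.05 * 11.56
P = 3087.098 W

3087.098 W


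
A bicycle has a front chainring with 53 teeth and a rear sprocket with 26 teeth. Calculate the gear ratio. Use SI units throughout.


GR = front_teeth / rear_teeth
GR = 53 / 26
GR = 2.0385

2.0385


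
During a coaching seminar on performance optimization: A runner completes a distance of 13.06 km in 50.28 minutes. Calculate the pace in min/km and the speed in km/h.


Pace = time / distance = 50.28 min / 13.06 km = 3.8499 min/km
Speed = distance / time_in_hours = 13.06 / 0.838 hr
Speed = 15.5847 km/h

3.8499 min/km, 15.5847 km/h


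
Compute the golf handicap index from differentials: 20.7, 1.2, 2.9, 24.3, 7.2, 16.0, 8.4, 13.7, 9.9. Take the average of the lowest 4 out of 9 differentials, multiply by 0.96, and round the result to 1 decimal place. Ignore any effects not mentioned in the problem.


All differentials: 20.7, 1.2, 2.9, 24.3, 7.2, 16.0, 8.4, 13.7, 9.9
Sorted: 1.2, 2.9, 7.2, 8.4, 9.9, 13.7, 16.0, 20.7, 24.3
Best 4: 1.2, 2.9, 7.2, 8.4
Average of best = 19.7 / 4 = 4.925
Raw index = 4.925 * 0.96 = 4.728
Handicap index = round(4.728, 1) = 4.7

4.7


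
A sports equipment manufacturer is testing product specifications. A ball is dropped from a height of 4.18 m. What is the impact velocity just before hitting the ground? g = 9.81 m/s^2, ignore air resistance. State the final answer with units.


v = sqrt(2 * g * h)
v = sqrt(2 * 9.81 * 4.18)
v = sqrt(82.0116) = 9.056 m/s

9.056 m/s


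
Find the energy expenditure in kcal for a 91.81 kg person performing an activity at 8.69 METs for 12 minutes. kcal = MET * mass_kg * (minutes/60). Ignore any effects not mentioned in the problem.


kcal = MET * mass * time_hr
Convert time: 12 min = 0.2 hr
kcal = 8.69 * 91.81 * 0.2
kcal = 159.5658 kcal

159.5658 kcal


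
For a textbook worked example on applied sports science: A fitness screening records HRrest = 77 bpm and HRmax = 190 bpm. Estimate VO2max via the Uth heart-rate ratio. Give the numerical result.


VO2max = 15.3 * HRmax / HRrest
VO2max = 15.3 * 190 / 77
VO2max = 2907 / 77 = 37.7532 mL/kg/min

37.7532 mL/kg/min


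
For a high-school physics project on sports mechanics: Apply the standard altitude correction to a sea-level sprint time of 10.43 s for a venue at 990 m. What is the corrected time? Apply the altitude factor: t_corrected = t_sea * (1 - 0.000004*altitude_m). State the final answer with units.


Correction factor = 1 - 0.000004 * 990 = 0.99604
t_corrected = t_sea * factor = 10.43 * 0.99604
t_corrected = 10.3887 s

10.3887 s


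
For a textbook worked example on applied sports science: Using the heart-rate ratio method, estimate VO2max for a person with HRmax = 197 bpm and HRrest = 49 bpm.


VO2max = 15.3 * HRmax / HRrest
VO2max = 15.3 * 197 / 49
VO2max = 3014.1 / 49 = 61.5122 mL/kg/min

61.5122 mL/kg/min


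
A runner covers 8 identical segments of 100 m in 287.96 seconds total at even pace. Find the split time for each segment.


Split time = total_time / n_laps = 287.96 / 8
Split time = 35.995 s per lap

35.995 s


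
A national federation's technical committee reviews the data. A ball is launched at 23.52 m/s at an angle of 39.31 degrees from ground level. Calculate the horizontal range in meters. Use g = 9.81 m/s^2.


R = v^2 * sin(2*theta) / g
Convert angle to radians: theta = 39.31 deg = 0.6861 rad
sin(2*theta) = sin(1.3722) = 0.9803
R = 23.52^2 * 0.9803 / 9.81
R = 553.1904 * 0.9803 / 9.81 = 55.2818 m

55.2818 m


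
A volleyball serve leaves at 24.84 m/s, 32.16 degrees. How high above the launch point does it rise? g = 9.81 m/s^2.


H = (v*sin(theta))^2 / (2*g)
vy = v*sin(theta) = 24.84 * sin(32.16 deg) = 13.222 m/s
H = vy^2 / (2*g) = 174.8205 / (2*9.81)
H = 174.8205 / 19.62 = 8.9103 m

8.9103 m


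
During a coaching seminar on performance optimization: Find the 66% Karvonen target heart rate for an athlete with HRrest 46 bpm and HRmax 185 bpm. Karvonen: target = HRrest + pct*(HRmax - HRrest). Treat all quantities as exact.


Target = HRrest + pct*(HRmax - HRrest)
Heart rate reserve = HRmax - HRrest = 185 - 46 = 139 bpm
Fraction = 66% = 0.66
Target = 46 + 0.66 * 139
Target = 46 + 91.74 = 137.74 bpm

137.74 bpm


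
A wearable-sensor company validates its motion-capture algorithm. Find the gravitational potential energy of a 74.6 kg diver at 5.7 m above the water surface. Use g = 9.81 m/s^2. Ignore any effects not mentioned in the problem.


PE = m * g * h
PE = 74.6 * 9.81 * 5.7
PE = 731.826 * 5.7 = 4171.4082 J

4171.4082 J


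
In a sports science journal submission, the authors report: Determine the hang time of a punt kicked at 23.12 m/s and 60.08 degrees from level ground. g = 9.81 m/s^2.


T = 2*v*sin(theta)/g
sin(theta) = sin(60.08 deg) = 0.8667
T = 2*23.12*0.8667 / 9.81
T = 40.0773 / 9.81 = 4.0853 s

4.0853 s


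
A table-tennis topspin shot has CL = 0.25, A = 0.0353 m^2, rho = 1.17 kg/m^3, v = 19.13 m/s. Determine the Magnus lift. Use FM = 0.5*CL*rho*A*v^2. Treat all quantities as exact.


FM = 0.5 * CL * rho * A * v^2
FM = 0.5 * 0.25 * 1.17 * 0.0353 * 19.13^2
v^2 = 365.9569
FM = 0.5 * 0.25 * 1.17 * 0.0353 * 365.9569 = 1.8893 N

1.8893 N


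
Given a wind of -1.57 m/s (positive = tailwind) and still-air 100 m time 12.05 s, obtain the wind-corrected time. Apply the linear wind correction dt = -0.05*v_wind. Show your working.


dt = -0.05 * v_wind = -0.05 * -1.57 = 0.0785 s
t_corrected = t_still + dt = 12.05 + (0.0785)
t_corrected = 12.1285 s

12.1285 s


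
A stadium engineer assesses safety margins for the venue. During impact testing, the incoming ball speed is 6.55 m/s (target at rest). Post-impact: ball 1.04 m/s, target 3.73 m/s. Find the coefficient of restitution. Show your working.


e = (v2_after - v1_after) / (v1_before - v2_before)
Numerator = 3.73 - 1.04 = 2.69
Denominator = 6.55 - 0 = 6.55
e = 2.69 / 6.55 = 0.4107

0.4107


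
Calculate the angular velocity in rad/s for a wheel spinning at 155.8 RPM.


omega = RPM * 2 * pi / 60
omega = 155.8 * 2 * 3.14159 / 60
omega = 978.9203 / 60 = 16.3153 rad/s

16.3153 rad/s


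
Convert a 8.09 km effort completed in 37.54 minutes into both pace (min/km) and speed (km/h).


Pace = time / distance = 37.54 min / 8.09 km = 4.6403 min/km
Speed = distance / time_in_hours = 8.09 / 0.6257 hr
Speed = 12.9302 km/h

4.6403 min/km, 12.9302 km/h


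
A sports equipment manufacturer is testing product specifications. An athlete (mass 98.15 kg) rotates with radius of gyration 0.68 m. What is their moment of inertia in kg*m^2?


I = m * k^2
I = 98.15 * 0.68^2
I = 98.15 * 0.4624 = 45.3846 kg*m^2

45.3846 kg*m^2


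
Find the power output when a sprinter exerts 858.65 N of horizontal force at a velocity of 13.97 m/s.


P = F * v
P = 858.65 * 13.97
P = 11995.3405 W

11995.3405 W


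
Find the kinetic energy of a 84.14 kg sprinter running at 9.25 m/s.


KE = 0.5 * m * v^2
KE = 0.5 * 84.14 * 9.25^2
KE = 0.5 * 84.14 * 85.5625 = 3599.6144 J

3599.6144 J


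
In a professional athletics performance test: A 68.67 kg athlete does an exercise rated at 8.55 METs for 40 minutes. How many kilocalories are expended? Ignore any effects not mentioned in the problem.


kcal = MET * mass * time_hr
Convert time: 40 min = 0.6667 hr
kcal = 8.55 * 68.67 * 0.6667
kcal = 391.419 kcal

391.419 kcal


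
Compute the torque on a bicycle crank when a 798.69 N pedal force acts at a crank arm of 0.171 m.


tau = F * d
tau = 798.69 * 0.171
tau = 136.576 N*m

136.576 N*m


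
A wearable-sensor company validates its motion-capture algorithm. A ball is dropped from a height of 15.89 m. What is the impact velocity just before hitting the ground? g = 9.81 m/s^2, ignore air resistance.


v = sqrt(2 * g * h)
v = sqrt(2 * 9.81 * 15.89)
v = sqrt(311.7618) = 17.6568 m/s

17.6568 m/s


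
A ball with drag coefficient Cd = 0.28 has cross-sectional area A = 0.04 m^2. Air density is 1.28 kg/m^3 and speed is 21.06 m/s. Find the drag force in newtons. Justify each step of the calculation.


Fd = 0.5 * Cd * rho * A * v^2
Fd = 0.5 * 0.28 * 1.28 * 0.04 * 21.06^2
v^2 = 443.5236
Fd = 0.5 * 0.28 * 1.28 * 0.04 * 443.5236 = 3.1792 N

3.1792 N


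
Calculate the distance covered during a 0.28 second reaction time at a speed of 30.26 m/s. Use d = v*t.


d = v * t
d = 30.26 * 0.28
d = 8.4728 m

8.4728 m


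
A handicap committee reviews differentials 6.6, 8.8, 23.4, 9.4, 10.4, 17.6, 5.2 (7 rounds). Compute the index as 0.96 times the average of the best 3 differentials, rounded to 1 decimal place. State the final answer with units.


All differentials: 6.6, 8.8, 23.4, 9.4, 10.4, 17.6, 5.2
Sorted: 5.2, 6.6, 8.8, 9.4, 10.4, 17.6, 23.4
Best 3: 5.2, 6.6, 8.8
Average of best = 20.6 / 3 = 6.8667
Raw index = 6.8667 * 0.96 = 6.592
Handicap index = round(6.592, 1) = 6.6

6.6


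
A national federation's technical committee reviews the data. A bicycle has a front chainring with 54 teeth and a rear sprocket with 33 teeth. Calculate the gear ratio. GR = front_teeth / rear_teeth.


GR = front_teeth / rear_teeth
GR = 54 / 33
GR = 1.6364

1.6364


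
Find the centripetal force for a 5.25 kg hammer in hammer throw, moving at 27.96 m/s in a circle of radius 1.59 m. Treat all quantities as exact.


Fc = m * v^2 / r
v^2 = 27.96^2 = 781.7616
Fc = 5.25 * 781.7616 / 1.59
Fc = 4104.2484 / 1.59 = 2581.2883 N

2581.2883 N


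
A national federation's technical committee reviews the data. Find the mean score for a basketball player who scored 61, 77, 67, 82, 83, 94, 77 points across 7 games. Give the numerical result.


Average = sum / n
Sum = 541
Average = 541 / 7 = 77.2857

77.2857


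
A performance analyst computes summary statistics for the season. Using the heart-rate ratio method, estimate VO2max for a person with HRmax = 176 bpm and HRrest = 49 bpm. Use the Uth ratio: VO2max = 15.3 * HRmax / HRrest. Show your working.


VO2max = 15.3 * HRmax / HRrest
VO2max = 15.3 * 176 / 49
VO2max = 2692.8 / 49 = 54.9551 mL/kg/min

54.9551 mL/kg/min


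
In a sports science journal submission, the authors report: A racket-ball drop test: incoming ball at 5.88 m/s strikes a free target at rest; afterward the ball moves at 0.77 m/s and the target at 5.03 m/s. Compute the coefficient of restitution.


e = (v2_after - v1_after) / (v1_before - v2_before)
Numerator = 5.03 - 0.77 = 4.26
Denominator = 5.88 - 0 = 5.88
e = 4.26 / 5.88 = 0.7245

0.7245


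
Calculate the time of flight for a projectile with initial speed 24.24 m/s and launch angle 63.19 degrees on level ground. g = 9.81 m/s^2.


T = 2*v*sin(theta)/g
sin(theta) = sin(63.19 deg) = 0.8925
T = 2*24.24*0.8925 / 9.81
T = 43.2687 / 9.81 = 4.4107 s

4.4107 s


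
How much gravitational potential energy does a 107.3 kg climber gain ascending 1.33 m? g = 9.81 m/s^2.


PE = m * g * h
PE = 107.3 * 9.81 * 1.33
PE = 1052.613 * 1.33 = 1399.9753 J

1399.9753 J


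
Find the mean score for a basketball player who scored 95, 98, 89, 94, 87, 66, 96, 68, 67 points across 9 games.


Average = sum / n
Sum = 760
Average = 760 / 9 = 84.4444

84.4444


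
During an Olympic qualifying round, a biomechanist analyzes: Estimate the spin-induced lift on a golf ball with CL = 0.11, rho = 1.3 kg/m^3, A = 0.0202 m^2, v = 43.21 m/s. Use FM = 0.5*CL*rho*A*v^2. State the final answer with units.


FM = 0.5 * CL * rho * A * v^2
FM = 0.5 * 0.11 * 1.3 * 0.0202 * 43.21^2
v^2 = 1867.1041
FM = 0.5 * 0.11 * 1.3 * 0.0202 * 1867.1041 = 2.6967 N

2.6967 N


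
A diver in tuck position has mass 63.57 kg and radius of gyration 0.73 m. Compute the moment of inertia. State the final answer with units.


I = m * k^2
I = 63.57 * 0.73^2
I = 63.57 * 0.5329 = 33.8765 kg*m^2

33.8765 kg*m^2


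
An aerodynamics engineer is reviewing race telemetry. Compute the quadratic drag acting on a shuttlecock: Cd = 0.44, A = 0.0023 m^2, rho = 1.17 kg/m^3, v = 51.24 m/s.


Fd = 0.5 * Cd * rho * A * v^2
Fd = 0.5 * 0.44 * 1.17 * 0.0023 * 51.24^2
v^2 = 2625.5376
Fd = 0.5 * 0.44 * 1.17 * 0.0023 * 2625.5376 = 1.5544 N

1.5544 N


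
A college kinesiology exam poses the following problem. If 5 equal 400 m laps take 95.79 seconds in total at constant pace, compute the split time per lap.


Split time = total_time / n_laps = 95.79 / 5
Split time = 19.158 s per lap

19.158 s


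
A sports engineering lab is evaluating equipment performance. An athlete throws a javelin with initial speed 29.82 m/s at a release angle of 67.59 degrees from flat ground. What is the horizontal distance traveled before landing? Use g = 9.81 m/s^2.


R = v^2 * sin(2*theta) / g
Convert angle to radians: theta = 67.59 deg = 1.1797 rad
sin(2*theta) = sin(2.3593) = 0.7049
R = 29.82^2 * 0.7049 / 9.81
R = 889.2324 * 0.7049 / 9.81 = 63.8944 m

63.8944 m


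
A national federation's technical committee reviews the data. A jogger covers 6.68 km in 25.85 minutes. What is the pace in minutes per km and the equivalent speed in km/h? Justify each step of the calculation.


Pace = time / distance = 25.85 min / 6.68 km = 3.8698 min/km
Speed = distance / time_in_hours = 6.68 / 0.4308 hr
Speed = 15.5048 km/h

3.8698 min/km, 15.5048 km/h


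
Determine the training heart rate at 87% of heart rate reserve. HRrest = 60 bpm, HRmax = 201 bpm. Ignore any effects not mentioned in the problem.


Target = HRrest + pct*(HRmax - HRrest)
Heart rate reserve = HRmax - HRrest = 201 - 60 = 141 bpm
Fraction = 87% = 0.87
Target = 60 + 0.87 * 141
Target = 60 + 122.67 = 182.67 bpm

182.67 bpm


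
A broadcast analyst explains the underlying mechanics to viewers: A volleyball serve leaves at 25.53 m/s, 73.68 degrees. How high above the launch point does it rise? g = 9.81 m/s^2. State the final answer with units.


H = (v*sin(theta))^2 / (2*g)
vy = v*sin(theta) = 25.53 * sin(73.68 deg) = 24.5013 m/s
H = vy^2 / (2*g) = 600.315 / (2*9.81)
H = 600.315 / 19.62 = 30.5971 m

30.5971 m


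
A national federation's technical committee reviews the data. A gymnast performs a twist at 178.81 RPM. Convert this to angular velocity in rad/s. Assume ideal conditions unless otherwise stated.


omega = RPM * 2 * pi / 60
omega = 178.81 * 2 * 3.14159 / 60
omega = 1123.4964 / 60 = 18.7249 rad/s

18.7249 rad/s


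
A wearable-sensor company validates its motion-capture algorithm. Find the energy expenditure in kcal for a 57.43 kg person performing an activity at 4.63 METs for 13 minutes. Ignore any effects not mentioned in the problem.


kcal = MET * mass * time_hr
Convert time: 13 min = 0.2167 hr
kcal = 4.63 * 57.43 * 0.2167
kcal = 57.6119 kcal

57.6119 kcal


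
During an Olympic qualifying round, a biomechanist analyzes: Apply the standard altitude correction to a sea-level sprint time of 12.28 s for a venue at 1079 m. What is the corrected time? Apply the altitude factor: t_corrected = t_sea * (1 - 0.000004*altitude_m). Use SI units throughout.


Correction factor = 1 - 0.000004 * 1079 = 0.995684
t_corrected = t_sea * factor = 12.28 * 0.995684
t_corrected = 12.227 s

12.227 s


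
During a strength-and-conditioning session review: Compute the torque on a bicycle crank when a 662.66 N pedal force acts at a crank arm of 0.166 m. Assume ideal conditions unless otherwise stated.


tau = F * d
tau = 662.66 * 0.166
tau = 110.0016 N*m

110.0016 N*m


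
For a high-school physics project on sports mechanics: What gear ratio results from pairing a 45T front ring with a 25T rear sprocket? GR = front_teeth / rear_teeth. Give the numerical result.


GR = front_teeth / rear_teeth
GR = 45 / 25
GR = 1.8

1.8


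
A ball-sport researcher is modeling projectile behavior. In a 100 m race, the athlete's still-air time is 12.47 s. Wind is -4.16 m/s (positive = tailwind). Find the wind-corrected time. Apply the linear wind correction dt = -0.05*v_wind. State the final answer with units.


dt = -0.05 * v_wind = -0.05 * -4.16 = 0.208 s
t_corrected = t_still + dt = 12.47 + (0.208)
t_corrected = 12.678 s

12.678 s


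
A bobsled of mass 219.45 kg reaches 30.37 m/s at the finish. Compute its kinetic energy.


KE = 0.5 * m * v^2
KE = 0.5 * 219.45 * 30.37^2
KE = 0.5 * 219.45 * 922.3369 = 101203.4164 J

101203.4164 J


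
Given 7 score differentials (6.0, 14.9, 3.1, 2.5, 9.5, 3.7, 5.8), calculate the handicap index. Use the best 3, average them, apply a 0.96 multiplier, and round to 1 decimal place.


All differentials: 6.0, 14.9, 3.1, 2.5, 9.5, 3.7, 5.8
Sorted: 2.5, 3.1, 3.7, 5.8, 6.0, 9.5, 14.9
Best 3: 2.5, 3.1, 3.7
Average of best = 9.3 / 3 = 3.1
Raw index = 3.1 * 0.96 = 2.976
Handicap index = round(2.976, 1) = 3.0

3.0


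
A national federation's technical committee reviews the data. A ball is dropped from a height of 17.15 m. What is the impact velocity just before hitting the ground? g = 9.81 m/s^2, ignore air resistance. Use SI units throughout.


v = sqrt(2 * g * h)
v = sqrt(2 * 9.81 * 17.15)
v = sqrt(336.483) = 18.3435 m/s

18.3435 m/s


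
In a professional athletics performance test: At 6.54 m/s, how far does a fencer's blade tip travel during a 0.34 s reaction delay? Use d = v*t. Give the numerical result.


d = v * t
d = 6.54 * 0.34
d = 2.2236 m

2.2236 m


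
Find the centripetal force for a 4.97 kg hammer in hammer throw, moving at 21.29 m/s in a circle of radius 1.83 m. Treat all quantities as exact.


Fc = m * v^2 / r
v^2 = 21.29^2 = 453.2641
Fc = 4.97 * 453.2641 / 1.83
Fc = 2252.7226 / 1.83 = 1230.9959 N

1230.9959 N


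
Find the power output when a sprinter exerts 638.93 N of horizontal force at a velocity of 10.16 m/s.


P = F * v
P = 638.93 * 10.16
P = 6491.5288 W

6491.5288 W


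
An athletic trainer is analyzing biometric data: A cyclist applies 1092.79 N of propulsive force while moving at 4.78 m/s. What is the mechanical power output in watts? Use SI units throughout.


P = F * v
P = 1092.79 * 4.78
P = 5223.5362 W

5223.5362 W


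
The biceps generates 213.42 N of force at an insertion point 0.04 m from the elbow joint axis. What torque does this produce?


tau = F * d
tau = 213.42 * 0.04
tau = 8.5368 N*m

8.5368 N*m


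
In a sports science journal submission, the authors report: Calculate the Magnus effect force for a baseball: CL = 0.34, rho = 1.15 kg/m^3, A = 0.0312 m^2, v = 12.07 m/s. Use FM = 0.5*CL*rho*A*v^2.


FM = 0.5 * CL * rho * A * v^2
FM = 0.5 * 0.34 * 1.15 * 0.0312 * 12.07^2
v^2 = 145.6849
FM = 0.5 * 0.34 * 1.15 * 0.0312 * 145.6849 = 0.8886 N

0.8886 N


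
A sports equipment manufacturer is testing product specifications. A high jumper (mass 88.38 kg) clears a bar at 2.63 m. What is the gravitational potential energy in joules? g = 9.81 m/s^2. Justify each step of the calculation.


PE = m * g * h
PE = 88.38 * 9.81 * 2.63
PE = 867.0078 * 2.63 = 2280.2305 J

2280.2305 J


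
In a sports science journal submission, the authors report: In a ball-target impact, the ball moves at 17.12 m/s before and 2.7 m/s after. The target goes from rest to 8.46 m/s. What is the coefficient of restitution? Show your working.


e = (v2_after - v1_after) / (v1_before - v2_before)
Numerator = 8.46 - 2.7 = 5.76
Denominator = 17.12 - 0 = 17.12
e = 5.76 / 17.12 = 0.3364

0.3364


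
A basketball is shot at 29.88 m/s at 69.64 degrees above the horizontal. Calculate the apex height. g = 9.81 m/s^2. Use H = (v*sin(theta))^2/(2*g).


H = (v*sin(theta))^2 / (2*g)
vy = v*sin(theta) = 29.88 * sin(69.64 deg) = 28.0133 m/s
H = vy^2 / (2*g) = 784.7422 / (2*9.81)
H = 784.7422 / 19.62 = 39.9971 m

39.9971 m


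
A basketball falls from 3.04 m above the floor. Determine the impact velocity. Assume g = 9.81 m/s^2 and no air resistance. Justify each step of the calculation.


v = sqrt(2 * g * h)
v = sqrt(2 * 9.81 * 3.04)
v = sqrt(59.6448) = 7.723 m/s

7.723 m/s


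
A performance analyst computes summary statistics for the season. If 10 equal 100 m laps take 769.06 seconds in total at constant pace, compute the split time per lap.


Split time = total_time / n_laps = 769.06 / 10
Split time = 76.906 s per lap

76.906 s


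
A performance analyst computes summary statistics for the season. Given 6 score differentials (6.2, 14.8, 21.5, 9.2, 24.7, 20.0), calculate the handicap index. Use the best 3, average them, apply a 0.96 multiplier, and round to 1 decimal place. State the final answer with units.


All differentials: 6.2, 14.8, 21.5, 9.2, 24.7, 20.0
Sorted: 6.2, 9.2, 14.8, 20.0, 21.5, 24.7
Best 3: 6.2, 9.2, 14.8
Average of best = 30.2 / 3 = 10.0667
Raw index = 10.0667 * 0.96 = 9.664
Handicap index = round(9.664, 1) = 9.7

9.7


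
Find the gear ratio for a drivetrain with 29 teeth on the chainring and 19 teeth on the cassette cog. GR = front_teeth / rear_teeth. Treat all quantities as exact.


GR = front_teeth / rear_teeth
GR = 29 / 19
GR = 1.5263

1.5263


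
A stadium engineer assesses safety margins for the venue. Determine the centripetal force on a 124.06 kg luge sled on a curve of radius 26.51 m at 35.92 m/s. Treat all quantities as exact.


Fc = m * v^2 / r
v^2 = 35.92^2 = 1290.2464
Fc = 124.06 * 1290.2464 / 26.51
Fc = 160067.9684 / 26.51 = 6038.0222 N

6038.0222 N


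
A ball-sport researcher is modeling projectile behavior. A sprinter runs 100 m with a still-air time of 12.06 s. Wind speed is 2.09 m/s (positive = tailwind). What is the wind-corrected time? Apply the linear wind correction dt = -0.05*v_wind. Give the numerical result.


dt = -0.05 * v_wind = -0.05 * 2.09 = -0.1045 s
t_corrected = t_still + dt = 12.06 + (-0.1045)
t_corrected = 11.9555 s

11.9555 s


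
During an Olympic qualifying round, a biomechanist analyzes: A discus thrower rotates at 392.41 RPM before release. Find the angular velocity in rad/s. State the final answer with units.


omega = RPM * 2 * pi / 60
omega = 392.41 * 2 * 3.14159 / 60
omega = 2465.5847 / 60 = 41.0931 rad/s

41.0931 rad/s


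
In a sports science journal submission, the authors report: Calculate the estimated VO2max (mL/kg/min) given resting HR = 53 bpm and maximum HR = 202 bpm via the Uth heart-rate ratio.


VO2max = 15.3 * HRmax / HRrest
VO2max = 15.3 * 202 / 53
VO2max = 3090.6 / 53 = 58.3132 mL/kg/min

58.3132 mL/kg/min


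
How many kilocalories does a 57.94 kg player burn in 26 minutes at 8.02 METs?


kcal = MET * mass * time_hr
Convert time: 26 min = 0.4333 hr
kcal = 8.02 * 57.94 * 0.4333
kcal = 201.3608 kcal

201.3608 kcal


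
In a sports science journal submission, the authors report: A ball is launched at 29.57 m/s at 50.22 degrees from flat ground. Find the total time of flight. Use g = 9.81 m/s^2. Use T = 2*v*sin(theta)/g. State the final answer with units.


T = 2*v*sin(theta)/g
sin(theta) = sin(50.22 deg) = 0.7685
T = 2*29.57*0.7685 / 9.81
T = 45.4495 / 9.81 = 4.633 s

4.633 s


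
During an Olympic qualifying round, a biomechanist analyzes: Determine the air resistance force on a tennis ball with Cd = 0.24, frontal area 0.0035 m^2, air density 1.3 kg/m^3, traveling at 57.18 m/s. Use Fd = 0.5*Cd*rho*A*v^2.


Fd = 0.5 * Cd * rho * A * v^2
Fd = 0.5 * 0.24 * 1.3 * 0.0035 * 57.18^2
v^2 = 3269.5524
Fd = 0.5 * 0.24 * 1.3 * 0.0035 * 3269.5524 = 1.7852 N

1.7852 N


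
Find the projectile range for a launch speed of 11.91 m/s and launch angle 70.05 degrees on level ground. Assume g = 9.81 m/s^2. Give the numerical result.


R = v^2 * sin(2*theta) / g
Convert angle to radians: theta = 70.05 deg = 1.2226 rad
sin(2*theta) = sin(2.4452) = 0.6414
R = 11.91^2 * 0.6414 / 9.81
R = 141.8481 * 0.6414 / 9.81 = 9.2751 m

9.2751 m


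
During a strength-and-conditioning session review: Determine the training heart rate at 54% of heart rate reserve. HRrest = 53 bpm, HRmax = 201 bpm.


Target = HRrest + pct*(HRmax - HRrest)
Heart rate reserve = HRmax - HRrest = 201 - 53 = 148 bpm
Fraction = 54% = 0.54
Target = 53 + 0.54 * 148
Target = 53 + 79.92 = 132.92 bpm

132.92 bpm


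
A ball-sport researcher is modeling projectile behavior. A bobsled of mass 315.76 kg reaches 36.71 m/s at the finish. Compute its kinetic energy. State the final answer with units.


KE = 0.5 * m * v^2
KE = 0.5 * 315.76 * 36.71^2
KE = 0.5 * 315.76 * 1347.6241 = 212762.8929 J

212762.8929 J


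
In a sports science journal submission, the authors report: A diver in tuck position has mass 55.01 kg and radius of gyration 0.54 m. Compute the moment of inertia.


I = m * k^2
I = 55.01 * 0.54^2
I = 55.01 * 0.2916 = 16.0409 kg*m^2

16.0409 kg*m^2


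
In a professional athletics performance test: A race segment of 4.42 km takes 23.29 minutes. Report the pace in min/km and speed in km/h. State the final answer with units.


Pace = time / distance = 23.29 min / 4.42 km = 5.2692 min/km
Speed = distance / time_in_hours = 4.42 / 0.3882 hr
Speed = 11.3869 km/h

5.2692 min/km, 11.3869 km/h


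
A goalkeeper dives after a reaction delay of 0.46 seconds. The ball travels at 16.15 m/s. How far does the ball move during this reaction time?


d = v * t
d = 16.15 * 0.46
d = 7.429 m

7.429 m


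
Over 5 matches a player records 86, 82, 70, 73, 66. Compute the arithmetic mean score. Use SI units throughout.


Average = sum / n
Sum = 377
Average = 377 / 5 = 75.4

75.4


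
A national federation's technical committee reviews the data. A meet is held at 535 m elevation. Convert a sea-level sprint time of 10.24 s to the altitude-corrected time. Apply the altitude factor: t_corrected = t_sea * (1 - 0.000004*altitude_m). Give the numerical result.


Correction factor = 1 - 0.000004 * 535 = 0.99786
t_corrected = t_sea * factor = 10.24 * 0.99786
t_corrected = 10.2181 s

10.2181 s


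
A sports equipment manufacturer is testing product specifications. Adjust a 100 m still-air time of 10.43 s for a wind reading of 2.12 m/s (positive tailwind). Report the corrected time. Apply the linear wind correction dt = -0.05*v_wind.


dt = -0.05 * v_wind = -0.05 * 2.12 = -0.106 s
t_corrected = t_still + dt = 10.43 + (-0.106)
t_corrected = 10.324 s

10.324 s


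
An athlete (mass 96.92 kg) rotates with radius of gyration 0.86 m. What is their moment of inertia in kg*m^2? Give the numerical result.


I = m * k^2
I = 96.92 * 0.86^2
I = 96.92 * 0.7396 = 71.682 kg*m^2

71.682 kg*m^2


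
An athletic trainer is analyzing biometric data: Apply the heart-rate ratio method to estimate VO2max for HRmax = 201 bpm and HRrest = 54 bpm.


VO2max = 15.3 * HRmax / HRrest
VO2max = 15.3 * 201 / 54
VO2max = 3075.3 / 54 = 56.95 mL/kg/min

56.95 mL/kg/min


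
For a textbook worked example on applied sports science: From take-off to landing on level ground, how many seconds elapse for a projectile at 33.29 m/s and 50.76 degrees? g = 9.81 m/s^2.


T = 2*v*sin(theta)/g
sin(theta) = sin(50.76 deg) = 0.7745
T = 2*33.29*0.7745 / 9.81
T = 51.5664 / 9.81 = 5.2565 s

5.2565 s


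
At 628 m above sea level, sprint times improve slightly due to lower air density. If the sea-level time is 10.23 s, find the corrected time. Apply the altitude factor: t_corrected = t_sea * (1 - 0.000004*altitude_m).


Correction factor = 1 - 0.000004 * 628 = 0.997488
t_corrected = t_sea * factor = 10.23 * 0.997488
t_corrected = 10.2043 s

10.2043 s


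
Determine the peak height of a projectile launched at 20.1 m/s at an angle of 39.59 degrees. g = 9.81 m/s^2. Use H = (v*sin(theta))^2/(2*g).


H = (v*sin(theta))^2 / (2*g)
vy = v*sin(theta) = 20.1 * sin(39.59 deg) = 12.8095 m/s
H = vy^2 / (2*g) = 164.0838 / (2*9.81)
H = 164.0838 / 19.62 = 8.3631 m

8.3631 m


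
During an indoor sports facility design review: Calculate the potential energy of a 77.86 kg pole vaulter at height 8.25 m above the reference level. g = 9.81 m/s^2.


PE = m * g * h
PE = 77.86 * 9.81 * 8.25
PE = 763.8066 * 8.25 = 6301.4044 J

6301.4044 J


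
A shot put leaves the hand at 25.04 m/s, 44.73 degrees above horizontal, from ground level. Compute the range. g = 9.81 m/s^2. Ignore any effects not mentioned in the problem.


R = v^2 * sin(2*theta) / g
Convert angle to radians: theta = 44.73 deg = 0.7807 rad
sin(2*theta) = sin(1.5614) = 1
R = 25.04^2 * 1 / 9.81
R = 627.0016 * 1 / 9.81 = 63.9117 m

63.9117 m


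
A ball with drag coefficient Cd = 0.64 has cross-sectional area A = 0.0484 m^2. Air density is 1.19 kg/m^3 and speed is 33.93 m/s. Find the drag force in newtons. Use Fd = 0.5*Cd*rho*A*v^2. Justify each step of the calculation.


Fd = 0.5 * Cd * rho * A * v^2
Fd = 0.5 * 0.64 * 1.19 * 0.0484 * 33.93^2
v^2 = 1151.2449
Fd = 0.5 * 0.64 * 1.19 * 0.0484 * 1151.2449 = 21.2183 N

21.2183 N


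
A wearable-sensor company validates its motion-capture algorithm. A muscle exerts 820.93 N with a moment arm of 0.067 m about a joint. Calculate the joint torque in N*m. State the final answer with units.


tau = F * d
tau = 820.93 * 0.067
tau = 55.0023 N*m

55.0023 N*m


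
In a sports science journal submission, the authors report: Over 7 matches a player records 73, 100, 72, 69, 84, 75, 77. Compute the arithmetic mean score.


Average = sum / n
Sum = 550
Average = 550 / 7 = 78.5714

78.5714


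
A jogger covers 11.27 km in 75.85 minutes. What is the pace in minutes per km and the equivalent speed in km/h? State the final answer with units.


Pace = time / distance = 75.85 min / 11.27 km = 6.7303 min/km
Speed = distance / time_in_hours = 11.27 / 1.2642 hr
Speed = 8.915 km/h

6.7303 min/km, 8.915 km/h


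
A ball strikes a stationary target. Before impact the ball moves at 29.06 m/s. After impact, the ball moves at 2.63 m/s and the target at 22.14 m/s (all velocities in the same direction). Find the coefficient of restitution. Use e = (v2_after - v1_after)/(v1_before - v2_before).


e = (v2_after - v1_after) / (v1_before - v2_before)
Numerator = 22.14 - 2.63 = 19.51
Denominator = 29.06 - 0 = 29.06
e = 19.51 / 29.06 = 0.6714

0.6714


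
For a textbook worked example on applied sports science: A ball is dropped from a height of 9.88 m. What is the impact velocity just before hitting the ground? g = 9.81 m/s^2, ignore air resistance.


v = sqrt(2 * g * h)
v = sqrt(2 * 9.81 * 9.88)
v = sqrt(193.8456) = 13.9228 m/s

13.9228 m/s


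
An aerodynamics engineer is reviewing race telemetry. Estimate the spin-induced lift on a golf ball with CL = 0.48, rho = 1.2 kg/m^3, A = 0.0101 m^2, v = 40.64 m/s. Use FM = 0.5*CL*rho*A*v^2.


FM = 0.5 * CL * rho * A * v^2
FM = 0.5 * 0.48 * 1.2 * 0.0101 * 40.64^2
v^2 = 1651.6096
FM = 0.5 * 0.48 * 1.2 * 0.0101 * 1651.6096 = 4.8042 N

4.8042 N


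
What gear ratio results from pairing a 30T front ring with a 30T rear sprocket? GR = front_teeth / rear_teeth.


GR = front_teeth / rear_teeth
GR = 30 / 30
GR = 1

1


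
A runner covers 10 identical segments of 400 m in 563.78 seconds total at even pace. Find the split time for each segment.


Split time = total_time / n_laps = 563.78 / 10
Split time = 56.378 s per lap

56.378 s


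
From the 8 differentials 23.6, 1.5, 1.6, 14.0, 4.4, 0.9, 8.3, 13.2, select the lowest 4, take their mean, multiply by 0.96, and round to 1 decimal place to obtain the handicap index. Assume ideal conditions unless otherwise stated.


All differentials: 23.6, 1.5, 1.6, 14.0, 4.4, 0.9, 8.3, 13.2
Sorted: 0.9, 1.5, 1.6, 4.4, 8.3, 13.2, 14.0, 23.6
Best 4: 0.9, 1.5, 1.6, 4.4
Average of best = 8.4 / 4 = 2.1
Raw index = 2.1 * 0.96 = 2.016
Handicap index = round(2.016, 1) = 2.0

2.0


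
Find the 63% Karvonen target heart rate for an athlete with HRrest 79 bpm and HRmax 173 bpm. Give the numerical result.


Target = HRrest + pct*(HRmax - HRrest)
Heart rate reserve = HRmax - HRrest = 173 - 79 = 94 bpm
Fraction = 63% = 0.63
Target = 79 + 0.63 * 94
Target = 79 + 59.22 = 138.22 bpm

138.22 bpm


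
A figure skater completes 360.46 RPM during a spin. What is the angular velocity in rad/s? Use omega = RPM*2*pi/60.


omega = RPM * 2 * pi / 60
omega = 360.46 * 2 * 3.14159 / 60
omega = 2264.837 / 60 = 37.7473 rad/s

37.7473 rad/s


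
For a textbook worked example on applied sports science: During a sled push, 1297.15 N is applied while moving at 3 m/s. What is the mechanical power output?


P = F * v
P = 1297.15 * 3
P = 3891.45 W

3891.45 W


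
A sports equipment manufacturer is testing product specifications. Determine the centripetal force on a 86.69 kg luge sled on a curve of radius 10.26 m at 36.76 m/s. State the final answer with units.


Fc = m * v^2 / r
v^2 = 36.76^2 = 1351.2976
Fc = 86.69 * 1351.2976 / 10.26
Fc = 117143.9889 / 10.26 = 11417.5428 N

11417.5428 N


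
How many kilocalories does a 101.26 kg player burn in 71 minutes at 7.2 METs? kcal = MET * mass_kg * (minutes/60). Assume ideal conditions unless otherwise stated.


kcal = MET * mass * time_hr
Convert time: 71 min = 1.1833 hr
kcal = 7.2 * 101.26 * 1.1833
kcal = 862.7352 kcal

862.7352 kcal


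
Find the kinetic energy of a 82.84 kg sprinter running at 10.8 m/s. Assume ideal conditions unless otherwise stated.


KE = 0.5 * m * v^2
KE = 0.5 * 82.84 * 10.8^2
KE = 0.5 * 82.84 * 116.64 = 4831.2288 J

4831.2288 J


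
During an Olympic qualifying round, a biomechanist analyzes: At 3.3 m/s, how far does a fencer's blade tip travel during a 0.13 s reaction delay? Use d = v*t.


d = v * t
d = 3.3 * 0.13
d = 0.429 m

0.429 m


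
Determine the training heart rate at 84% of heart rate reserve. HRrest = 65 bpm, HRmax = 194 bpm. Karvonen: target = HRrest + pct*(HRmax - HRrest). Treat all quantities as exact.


Target = HRrest + pct*(HRmax - HRrest)
Heart rate reserve = HRmax - HRrest = 194 - 65 = 129 bpm
Fraction = 84% = 0.84
Target = 65 + 0.84 * 129
Target = 65 + 108.36 = 173.36 bpm

173.36 bpm


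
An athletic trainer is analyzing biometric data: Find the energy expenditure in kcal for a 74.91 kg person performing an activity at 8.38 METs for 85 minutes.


kcal = MET * mass * time_hr
Convert time: 85 min = 1.4167 hr
kcal = 8.38 * 74.91 * 1.4167
kcal = 889.3066 kcal

889.3066 kcal


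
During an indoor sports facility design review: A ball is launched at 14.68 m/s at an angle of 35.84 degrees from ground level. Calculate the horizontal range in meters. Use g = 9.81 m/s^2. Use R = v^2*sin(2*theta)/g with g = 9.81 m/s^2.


R = v^2 * sin(2*theta) / g
Convert angle to radians: theta = 35.84 deg = 0.6255 rad
sin(2*theta) = sin(1.2511) = 0.9493
R = 14.68^2 * 0.9493 / 9.81
R = 215.5024 * 0.9493 / 9.81 = 20.8542 m

20.8542 m
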